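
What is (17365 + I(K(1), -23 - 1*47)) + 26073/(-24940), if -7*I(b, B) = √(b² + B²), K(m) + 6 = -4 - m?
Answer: 433057027/24940 - √5021/7 ≈ 17354.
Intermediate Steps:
K(m) = -10 - m (K(m) = -6 + (-4 - m) = -10 - m)
I(b, B) = -√(B² + b²)/7 (I(b, B) = -√(b² + B²)/7 = -√(B² + b²)/7)
(17365 + I(K(1), -23 - 1*47)) + 26073/(-24940) = (17365 - √((-23 - 1*47)² + (-10 - 1*1)²)/7) + 26073/(-24940) = (17365 - √((-23 - 47)² + (-10 - 1)²)/7) + 26073*(-1/24940) = (17365 - √((-70)² + (-11)²)/7) - 26073/24940 = (17365 - √(4900 + 121)/7) - 26073/24940 = (17365 - √5021/7) - 26073/24940 = 433057027/24940 - √5021/7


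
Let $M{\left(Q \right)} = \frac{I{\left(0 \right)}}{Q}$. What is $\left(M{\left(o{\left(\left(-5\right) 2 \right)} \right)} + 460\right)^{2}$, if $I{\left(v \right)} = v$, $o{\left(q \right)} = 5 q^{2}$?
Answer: $211600$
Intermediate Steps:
$M{\left(Q \right)} = 0$ ($M{\left(Q \right)} = \frac{0}{Q} = 0$)
$\left(M{\left(o{\left(\left(-5\right) 2 \right)} \right)} + 460\right)^{2} = \left(0 + 460\right)^{2} = 460^{2} = 211600$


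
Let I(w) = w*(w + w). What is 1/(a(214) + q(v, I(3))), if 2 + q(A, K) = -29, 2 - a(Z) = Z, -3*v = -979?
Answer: -1/243 ≈ -0.0041152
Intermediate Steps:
v = 979/3 (v = -⅓*(-979) = 979/3 ≈ 326.33)
a(Z) = 2 - Z
I(w) = 2*w² (I(w) = w*(2*w) = 2*w²)
q(A, K) = -31 (q(A, K) = -2 - 29 = -31)
1/(a(214) + q(v, I(3))) = 1/((2 - 1*214) - 31) = 1/((2 - 214) - 31) = 1/(-212 - 31) = 1/(-243) = -1/243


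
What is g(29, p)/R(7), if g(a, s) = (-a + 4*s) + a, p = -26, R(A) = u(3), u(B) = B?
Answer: -104/3 ≈ -34.667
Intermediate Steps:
R(A) = 3
g(a, s) = 4*s
g(29, p)/R(7) = (4*(-26))/3 = -104*⅓ = -104/3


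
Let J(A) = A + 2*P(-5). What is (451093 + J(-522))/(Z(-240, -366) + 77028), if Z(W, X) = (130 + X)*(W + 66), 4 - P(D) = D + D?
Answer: 450599/118092 ≈ 3.8157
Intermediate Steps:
P(D) = 4 - 2*D (P(D) = 4 - (D + D) = 4 - 2*D)
Z(W, X) = (66 + W)*(130 + X) (Z(W, X) = (130 + X)*(66 + W) = (66 + W)*(130 + X))
J(A) = 28 + A (J(A) = A + 2*(4 - 2*(-5)) = A + 2*(4 + 10) = A + 2*14 = A + 28 = 28 + A)
(451093 + J(-522))/(Z(-240, -366) + 77028) = (451093 + (28 - 522))/((8580 + 66*(-366) + 130*(-240) - 240*(-366)) + 77028) = (451093 - 494)/((8580 - 24156 - 31200 + 87840) + 77028) = 450599/(41064 + 77028) = 450599/118092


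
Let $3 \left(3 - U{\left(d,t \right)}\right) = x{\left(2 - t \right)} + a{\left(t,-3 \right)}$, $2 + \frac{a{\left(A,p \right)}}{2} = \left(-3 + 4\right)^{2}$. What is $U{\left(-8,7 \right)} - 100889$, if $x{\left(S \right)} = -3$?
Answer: $- \frac{302653}{3} \approx -1.0088 \cdot 10^{5}$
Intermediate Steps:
$a{\left(A,p \right)} = -2$ ($a{\left(A,p \right)} = -4 + 2 \left(-3 + 4\right)^{2} = -4 + 2 \cdot 1^{2} = -4 + 2 \cdot 1 = -4 + 2 = -2$)
$U{\left(d,t \right)} = \frac{14}{3}$ ($U{\left(d,t \right)} = 3 - \frac{-3 - 2}{3} = 3 - - \frac{5}{3} = 3 + \frac{5}{3} = \frac{14}{3}$)
$U{\left(-8,7 \right)} - 100889 = \frac{14}{3} - 100889 = - \frac{302653}{3}$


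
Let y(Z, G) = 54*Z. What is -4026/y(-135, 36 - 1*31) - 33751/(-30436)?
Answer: 61430021/36979740 ≈ 1.6612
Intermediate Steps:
-4026/y(-135, 36 - 1*31) - 33751/(-30436) = -4026/(54*(-135)) - 33751/(-30436) = -4026/(-7290) - 33751*(-1/30436) = -4026*(-1/7290) + 33751/30436 = 671/1215 + 33751/30436 = 61430021/36979740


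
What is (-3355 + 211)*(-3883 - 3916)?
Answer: 24520056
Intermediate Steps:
(-3355 + 211)*(-3883 - 3916) = -3144*(-7799) = 24520056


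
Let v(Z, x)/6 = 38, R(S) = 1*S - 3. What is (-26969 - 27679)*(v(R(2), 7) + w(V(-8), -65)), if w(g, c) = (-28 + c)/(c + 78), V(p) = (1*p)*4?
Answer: -156894408/13 ≈ -1.2069e+7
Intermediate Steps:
R(S) = -3 + S (R(S) = S - 3 = -3 + S)
V(p) = 4*p (V(p) = p*4 = 4*p)
w(g, c) = (-28 + c)/(78 + c)
v(Z, x) = 228 (v(Z, x) = 6*38 = 228)
(-26969 - 27679)*(v(R(2), 7) + w(V(-8), -65)) = (-26969 - 27679)*(228 + (-28 - 65)/(78 - 65)) = -54648*(228 - 93/13) = -54648*2871/13 = -156894408/13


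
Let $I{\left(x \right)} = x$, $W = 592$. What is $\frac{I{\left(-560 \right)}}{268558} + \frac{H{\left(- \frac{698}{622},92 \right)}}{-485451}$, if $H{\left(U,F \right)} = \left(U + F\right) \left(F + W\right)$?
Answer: $- \frac{293126688772}{2252534119091} \approx -0.13013$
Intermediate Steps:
$H{\left(U,F \right)} = \left(592 + F\right) \left(F + U\right)$ ($H{\left(U,F \right)} = \left(U + F\right) \left(F + 592\right) = \left(F + U\right) \left(592 + F\right) = \left(592 + F\right) \left(F + U\right)$)
$\frac{I{\left(-560 \right)}}{268558} + \frac{H{\left(- \frac{698}{622},92 \right)}}{-485451} = - \frac{560}{268558} + \frac{92^{2} + 592 \cdot 92 + 592 \left(- \frac{698}{622}\right) + 92 \left(- \frac{698}{622}\right)}{-485451} = \left(-560\right) \frac{1}{268558} + \left(8464 + 54464 + 592 \left(\left(-698\right) \frac{1}{622}\right) + 92 \left(\left(-698\right) \frac{1}{622}\right)\right) \left(- \frac{1}{485451}\right) = - \frac{280}{134279} + \left(8464 + 54464 + 592 \left(- \frac{349}{311}\right) + 92 \left(- \frac{349}{311}\right)\right) \left(- \frac{1}{485451}\right) = - \frac{280}{134279} + \left(8464 + 54464 - \frac{206608}{311} - \frac{32108}{311}\right) \left(- \frac{1}{485451}\right) = - \frac{280}{134279} + \frac{19331892}{311} \left(- \frac{1}{485451}\right) = - \frac{280}{134279} - \frac{2147988}{16775029} = - \frac{293126688772}{2252534119091}$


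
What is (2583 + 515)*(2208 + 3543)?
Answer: 17816598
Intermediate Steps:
(2583 + 515)*(2208 + 3543) = 3098*5751 = 17816598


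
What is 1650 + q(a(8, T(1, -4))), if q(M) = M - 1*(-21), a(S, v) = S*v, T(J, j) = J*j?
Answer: 1639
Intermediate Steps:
q(M) = 21 + M (q(M) = M + 21 = 21 + M)
1650 + q(a(8, T(1, -4))) = 1650 + (21 + 8*(1*(-4))) = 1650 + (21 + 8*(-4)) = 1650 + (21 - 32) = 1650 - 11 = 1639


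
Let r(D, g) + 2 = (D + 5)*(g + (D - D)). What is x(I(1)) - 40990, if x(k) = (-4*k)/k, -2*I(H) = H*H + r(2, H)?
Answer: -40994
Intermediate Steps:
r(D, g) = -2 + g*(5 + D) (r(D, g) = -2 + (D + 5)*(g + (D - D)) = -2 + (5 + D)*(g + 0) = -2 + (5 + D)*g = -2 + g*(5 + D))
I(H) = 1 - 7*H/2 - H²/2 (I(H) = -(H*H + (-2 + 5*H + 2*H))/2 = -(H² + (-2 + 7*H))/2 = -(-2 + H² + 7*H)/2 = 1 - 7*H/2 - H²/2)
x(k) = -4
x(I(1)) - 40990 = -4 - 40990 = -40994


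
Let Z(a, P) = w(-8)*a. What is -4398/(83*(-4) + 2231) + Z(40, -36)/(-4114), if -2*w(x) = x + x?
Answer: -3116842/1302081 ≈ -2.3937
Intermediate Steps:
w(x) = -x (w(x) = -(x + x)/2 = -x)
Z(a, P) = 8*a (Z(a, P) = (-1*(-8))*a = 8*a)
-4398/(83*(-4) + 2231) + Z(40, -36)/(-4114) = -4398/(83*(-4) + 2231) + (8*40)/(-4114) = -4398/(-332 + 2231) + 320*(-1/4114) = -4398/1899 - 160/2057 = -4398*1/1899 - 160/2057 = -1466/633 - 160/2057 = -3116842/1302081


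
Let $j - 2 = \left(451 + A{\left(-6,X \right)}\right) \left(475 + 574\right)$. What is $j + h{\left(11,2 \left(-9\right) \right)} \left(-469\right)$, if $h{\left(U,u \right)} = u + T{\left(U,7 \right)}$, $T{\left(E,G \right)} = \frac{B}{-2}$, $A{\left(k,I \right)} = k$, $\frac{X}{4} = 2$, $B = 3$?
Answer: $\frac{951905}{2} \approx 4.7595 \cdot 10^{5}$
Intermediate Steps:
$X = 8$ ($X = 4 \cdot 2 = 8$)
$j = 466807$ ($j = 2 + \left(451 - 6\right) \left(475 + 574\right) = 2 + 445 \cdot 1049 = 2 + 466805 = 466807$)
$T{\left(E,G \right)} = - \frac{3}{2}$ ($T{\left(E,G \right)} = \frac{3}{-2} = 3 \left(- \frac{1}{2}\right) = - \frac{3}{2}$)
$h{\left(U,u \right)} = - \frac{3}{2} + u$ ($h{\left(U,u \right)} = u - \frac{3}{2} = - \frac{3}{2} + u$)
$j + h{\left(11,2 \left(-9\right) \right)} \left(-469\right) = 466807 + \left(- \frac{3}{2} + 2 \left(-9\right)\right) \left(-469\right) = 466807 + \left(- \frac{3}{2} - 18\right) \left(-469\right) = 466807 - - \frac{18291}{2} = 466807 + \frac{18291}{2} = \frac{951905}{2}$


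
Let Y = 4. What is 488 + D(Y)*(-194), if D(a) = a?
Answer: -288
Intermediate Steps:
488 + D(Y)*(-194) = 488 + 4*(-194) = 488 - 776 = -288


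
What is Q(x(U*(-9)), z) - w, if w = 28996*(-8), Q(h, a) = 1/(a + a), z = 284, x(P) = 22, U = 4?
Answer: 131757825/568 ≈ 2.3197e+5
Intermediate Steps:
Q(h, a) = 1/(2*a)
w = -231968
Q(x(U*(-9)), z) - w = (½)/284 - 1*(-231968) = (½)*(1/284) + 231968 = 1/568 + 231968 = 131757825/568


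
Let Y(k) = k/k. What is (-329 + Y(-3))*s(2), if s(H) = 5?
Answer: -1640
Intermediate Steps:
Y(k) = 1
(-329 + Y(-3))*s(2) = (-329 + 1)*5 = -328*5 = -1640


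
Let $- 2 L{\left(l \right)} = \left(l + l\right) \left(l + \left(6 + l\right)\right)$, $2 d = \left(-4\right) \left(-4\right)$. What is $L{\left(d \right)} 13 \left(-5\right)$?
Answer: $11440$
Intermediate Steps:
$d = 8$ ($d = \frac{\left(-4\right) \left(-4\right)}{2} = \frac{1}{2} \cdot 16 = 8$)
$L{\left(l \right)} = - l \left(6 + 2 l\right)$ ($L{\left(l \right)} = - \frac{\left(l + l\right) \left(l + \left(6 + l\right)\right)}{2} = - \frac{2 l \left(6 + 2 l\right)}{2} = - l \left(6 + 2 l\right)$)
$L{\left(d \right)} 13 \left(-5\right) = \left(-2\right) 8 \left(3 + 8\right) 13 \left(-5\right) = \left(-2\right) 8 \cdot 11 \cdot 13 \left(-5\right) = \left(-176\right) 13 \left(-5\right) = \left(-2288\right) \left(-5\right) = 11440$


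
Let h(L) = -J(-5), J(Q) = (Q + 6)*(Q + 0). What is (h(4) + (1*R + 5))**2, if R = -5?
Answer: 25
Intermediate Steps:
J(Q) = Q*(6 + Q) (J(Q) = (6 + Q)*Q = Q*(6 + Q))
h(L) = 5 (h(L) = -(-5)*(6 - 5) = -(-5) = -1*(-5) = 5)
(h(4) + (1*R + 5))**2 = (5 + (1*(-5) + 5))**2 = (5 + (-5 + 5))**2 = (5 + 0)**2 = 5**2 = 25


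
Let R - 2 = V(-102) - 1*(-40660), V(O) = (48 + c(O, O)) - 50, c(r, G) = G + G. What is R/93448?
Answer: 5057/11681 ≈ 0.43293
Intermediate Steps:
c(r, G) = 2*G
V(O) = -2 + 2*O (V(O) = (48 + 2*O) - 50 = -2 + 2*O)
R = 40456 (R = 2 + ((-2 + 2*(-102)) - 1*(-40660)) = 2 + ((-2 - 204) + 40660) = 2 + (-206 + 40660) = 2 + 40454 = 40456)
R/93448 = 40456/93448 = 40456*(1/93448) = 5057/11681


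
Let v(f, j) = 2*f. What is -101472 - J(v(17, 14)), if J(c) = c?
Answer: -101506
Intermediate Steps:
-101472 - J(v(17, 14)) = -101472 - 2*17 = -101472 - 1*34 = -101472 - 34 = -101506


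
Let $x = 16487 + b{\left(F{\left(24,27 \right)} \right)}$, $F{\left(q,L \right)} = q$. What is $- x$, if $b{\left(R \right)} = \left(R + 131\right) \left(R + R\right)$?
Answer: $-23927$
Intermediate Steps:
$b{\left(R \right)} = 2 R \left(131 + R\right)$ ($b{\left(R \right)} = \left(131 + R\right) 2 R = 2 R \left(131 + R\right)$)
$x = 23927$ ($x = 16487 + 2 \cdot 24 \left(131 + 24\right) = 16487 + 2 \cdot 24 \cdot 155 = 16487 + 7440 = 23927$)
$- x = \left(-1\right) 23927 = -23927$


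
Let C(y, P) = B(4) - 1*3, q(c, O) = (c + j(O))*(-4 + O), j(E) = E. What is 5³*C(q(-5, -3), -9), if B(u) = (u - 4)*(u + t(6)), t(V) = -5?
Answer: -375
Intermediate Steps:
B(u) = (-5 + u)*(-4 + u) (B(u) = (u - 4)*(u - 5) = (-4 + u)*(-5 + u) = (-5 + u)*(-4 + u))
q(c, O) = (-4 + O)*(O + c) (q(c, O) = (c + O)*(-4 + O) = (O + c)*(-4 + O) = (-4 + O)*(O + c))
C(y, P) = -3 (C(y, P) = (20 + 4² - 9*4) - 1*3 = (20 + 16 - 36) - 3 = 0 - 3 = -3)
5³*C(q(-5, -3), -9) = 5³*(-3) = 125*(-3) = -375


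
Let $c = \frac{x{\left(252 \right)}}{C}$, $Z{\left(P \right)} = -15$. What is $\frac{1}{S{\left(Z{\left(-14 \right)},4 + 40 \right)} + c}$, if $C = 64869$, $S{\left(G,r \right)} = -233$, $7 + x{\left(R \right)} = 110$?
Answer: $- \frac{64869}{15114374} \approx -0.0042919$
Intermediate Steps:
$x{\left(R \right)} = 103$ ($x{\left(R \right)} = -7 + 110 = 103$)
$c = \frac{103}{64869} \approx 0.0015878$
$\frac{1}{S{\left(Z{\left(-14 \right)},4 + 40 \right)} + c} = \frac{1}{-233 + \frac{103}{64869}} = \frac{1}{- \frac{15114374}{64869}} = - \frac{64869}{15114374}$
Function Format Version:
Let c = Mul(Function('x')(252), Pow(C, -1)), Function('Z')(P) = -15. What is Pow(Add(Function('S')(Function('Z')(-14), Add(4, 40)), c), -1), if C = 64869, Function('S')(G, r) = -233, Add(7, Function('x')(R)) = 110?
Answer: Rational(-64869, 15114374) ≈ -0.0042919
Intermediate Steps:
Function('x')(R) = 103 (Function('x')(R) = Add(-7, 110) = 103)
c = Rational(103, 64869) (c = Mul(103, Pow(64869, -1)) = Mul(103, Rational(1, 64869)) = Rational(103, 64869) ≈ 0.0015878)
Pow(Add(Function('S')(Function('Z')(-14), Add(4, 40)), c), -1) = Pow(Add(-233, Rational(103, 64869)), -1) = Pow(Rational(-15114374, 64869), -1) = Rational(-64869, 15114374)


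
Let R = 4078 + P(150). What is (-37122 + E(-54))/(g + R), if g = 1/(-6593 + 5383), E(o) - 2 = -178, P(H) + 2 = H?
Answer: -45130580/5113459 ≈ -8.8258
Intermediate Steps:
P(H) = -2 + H
E(o) = -176 (E(o) = 2 - 178 = -176)
g = -1/1210 (g = 1/(-1210) = -1/1210 ≈ -0.00082645)
R = 4226 (R = 4078 + (-2 + 150) = 4078 + 148 = 4226)
(-37122 + E(-54))/(g + R) = (-37122 - 176)/(-1/1210 + 4226) = -37298/5113459/1210 = -37298*1210/5113459 = -45130580/5113459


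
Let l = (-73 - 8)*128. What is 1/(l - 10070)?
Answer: -1/20438 ≈ -4.8928e-5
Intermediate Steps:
l = -10368 (l = -81*128 = -10368)
1/(l - 10070) = 1/(-10368 - 10070) = 1/(-20438) = -1/20438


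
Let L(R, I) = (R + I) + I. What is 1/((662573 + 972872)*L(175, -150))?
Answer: -1/204430625 ≈ -4.8916e-9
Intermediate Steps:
L(R, I) = R + 2*I (L(R, I) = (I + R) + I = R + 2*I)
1/((662573 + 972872)*L(175, -150)) = 1/((662573 + 972872)*(175 + 2*(-150))) = 1/(1635445*(175 - 300)) = (1/1635445)/(-125) = (1/1635445)*(-1/125) = -1/204430625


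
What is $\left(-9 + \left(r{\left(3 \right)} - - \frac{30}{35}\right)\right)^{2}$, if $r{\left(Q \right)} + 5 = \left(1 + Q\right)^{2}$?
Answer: $\frac{400}{49} \approx 8.1633$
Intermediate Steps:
$r{\left(Q \right)} = -5 + \left(1 + Q\right)^{2}$
$\left(-9 + \left(r{\left(3 \right)} - - \frac{30}{35}\right)\right)^{2} = \left(-9 - \left(5 - \frac{6}{7} - \left(1 + 3\right)^{2}\right)\right)^{2} = \left(-9 - \left(5 - 16 - \frac{6}{7}\right)\right)^{2} = \left(-9 + \left(\left(-5 + 16\right) - - \frac{6}{7}\right)\right)^{2} = \left(-9 + \left(11 + \frac{6}{7}\right)\right)^{2} = \left(-9 + \frac{83}{7}\right)^{2} = \left(\frac{20}{7}\right)^{2} = \frac{400}{49}$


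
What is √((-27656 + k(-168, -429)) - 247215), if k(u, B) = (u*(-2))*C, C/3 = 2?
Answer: 11*I*√2255 ≈ 522.36*I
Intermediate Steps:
C = 6 (C = 3*2 = 6)
k(u, B) = -12*u (k(u, B) = (u*(-2))*6 = -2*u*6 = -12*u)
√((-27656 + k(-168, -429)) - 247215) = √((-27656 - 12*(-168)) - 247215) = √((-27656 + 2016) - 247215) = √(-25640 - 247215) = √(-272855) = 11*I*√2255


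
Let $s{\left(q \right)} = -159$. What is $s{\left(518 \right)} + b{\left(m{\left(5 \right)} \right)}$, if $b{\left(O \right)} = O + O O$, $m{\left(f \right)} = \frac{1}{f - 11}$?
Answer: $- \frac{5729}{36} \approx -159.14$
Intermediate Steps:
$m{\left(f \right)} = \frac{1}{-11 + f}$
$b{\left(O \right)} = O + O^{2}$
$s{\left(518 \right)} + b{\left(m{\left(5 \right)} \right)} = -159 + \frac{1 + \frac{1}{-11 + 5}}{-11 + 5} = -159 + \frac{1 + \frac{1}{-6}}{-6} = -159 - \frac{1 - \frac{1}{6}}{6} = -159 - \frac{5}{36} = - \frac{5729}{36}$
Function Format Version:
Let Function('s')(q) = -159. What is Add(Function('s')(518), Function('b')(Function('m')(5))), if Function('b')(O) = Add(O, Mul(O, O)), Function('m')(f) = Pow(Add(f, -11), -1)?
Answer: Rational(-5729, 36) ≈ -159.14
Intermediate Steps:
Function('m')(f) = Pow(Add(-11, f), -1)
Function('b')(O) = Add(O, Pow(O, 2))
Add(Function('s')(518), Function('b')(Function('m')(5))) = Add(-159, Mul(Pow(Add(-11, 5), -1), Add(1, Pow(Add(-11, 5), -1)))) = Add(-159, Mul(Pow(-6, -1), Add(1, Pow(-6, -1)))) = Add(-159, Mul(Rational(-1, 6), Add(1, Rational(-1, 6)))) = Add(-159, Mul(Rational(-1, 6), Rational(5, 6))) = Add(-159, Rational(-5, 36)) = Rational(-5729, 36)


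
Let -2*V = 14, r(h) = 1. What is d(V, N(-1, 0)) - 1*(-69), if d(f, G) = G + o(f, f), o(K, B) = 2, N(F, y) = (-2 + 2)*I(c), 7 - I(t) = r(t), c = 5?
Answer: 71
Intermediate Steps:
I(t) = 6 (I(t) = 7 - 1*1 = 7 - 1 = 6)
N(F, y) = 0 (N(F, y) = (-2 + 2)*6 = 0*6 = 0)
V = -7 (V = -1/2*14 = -7)
d(f, G) = 2 + G (d(f, G) = G + 2 = 2 + G)
d(V, N(-1, 0)) - 1*(-69) = (2 + 0) - 1*(-69) = 2 + 69 = 71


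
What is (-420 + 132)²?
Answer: 82944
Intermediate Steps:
(-420 + 132)² = (-288)² = 82944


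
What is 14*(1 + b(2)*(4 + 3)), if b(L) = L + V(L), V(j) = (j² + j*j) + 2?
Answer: 1190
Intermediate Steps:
V(j) = 2 + 2*j² (V(j) = (j² + j²) + 2 = 2*j² + 2 = 2 + 2*j²)
b(L) = 2 + L + 2*L² (b(L) = L + (2 + 2*L²) = 2 + L + 2*L²)
14*(1 + b(2)*(4 + 3)) = 14*(1 + (2 + 2 + 2*2²)*(4 + 3)) = 14*(1 + (2 + 2 + 2*4)*7) = 14*(1 + (2 + 2 + 8)*7) = 14*(1 + 12*7) = 14*(1 + 84) = 14*85 = 1190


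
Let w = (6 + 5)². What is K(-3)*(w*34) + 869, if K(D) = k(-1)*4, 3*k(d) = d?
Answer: -13849/3 ≈ -4616.3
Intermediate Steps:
w = 121 (w = 11² = 121)
k(d) = d/3
K(D) = -4/3 (K(D) = ((⅓)*(-1))*4 = -⅓*4 = -4/3)
K(-3)*(w*34) + 869 = -484*34/3 + 869 = -4/3*4114 + 869 = -16456/3 + 869 = -13849/3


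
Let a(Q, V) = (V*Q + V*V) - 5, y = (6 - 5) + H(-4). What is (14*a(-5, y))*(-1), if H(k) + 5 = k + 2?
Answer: -854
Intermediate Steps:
H(k) = -3 + k (H(k) = -5 + (k + 2) = -5 + (2 + k) = -3 + k)
y = -6 (y = (6 - 5) + (-3 - 4) = 1 - 7 = -6)
a(Q, V) = -5 + V**2 + Q*V (a(Q, V) = (Q*V + V**2) - 5 = (V**2 + Q*V) - 5 = -5 + V**2 + Q*V)
(14*a(-5, y))*(-1) = (14*(-5 + (-6)**2 - 5*(-6)))*(-1) = (14*(-5 + 36 + 30))*(-1) = (14*61)*(-1) = 854*(-1) = -854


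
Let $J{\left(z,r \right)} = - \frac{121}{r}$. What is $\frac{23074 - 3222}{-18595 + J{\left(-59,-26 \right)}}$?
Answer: $- \frac{516152}{483349} \approx -1.0679$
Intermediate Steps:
$\frac{23074 - 3222}{-18595 + J{\left(-59,-26 \right)}} = \frac{23074 - 3222}{-18595 - \frac{121}{-26}} = \frac{19852}{-18595 - - \frac{121}{26}} = \frac{19852}{-18595 + \frac{121}{26}} = \frac{19852}{- \frac{483349}{26}} = 19852 \left(- \frac{26}{483349}\right) = - \frac{516152}{483349}$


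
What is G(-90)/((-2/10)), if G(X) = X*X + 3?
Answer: -40515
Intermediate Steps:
G(X) = 3 + X**2 (G(X) = X**2 + 3 = 3 + X**2)
G(-90)/((-2/10)) = (3 + (-90)**2)/((-2/10)) = (3 + 8100)/(((1/10)*(-2))) = 8103/(-1/5) = 8103*(-5) = -40515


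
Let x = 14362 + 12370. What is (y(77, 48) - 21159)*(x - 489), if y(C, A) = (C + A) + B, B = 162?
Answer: -547743896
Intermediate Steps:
y(C, A) = 162 + A + C (y(C, A) = (C + A) + 162 = (A + C) + 162 = 162 + A + C)
x = 26732
(y(77, 48) - 21159)*(x - 489) = ((162 + 48 + 77) - 21159)*(26732 - 489) = (287 - 21159)*26243 = -20872*26243 = -547743896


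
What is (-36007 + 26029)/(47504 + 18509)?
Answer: -9978/66013 ≈ -0.15115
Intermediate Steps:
(-36007 + 26029)/(47504 + 18509) = -9978/66013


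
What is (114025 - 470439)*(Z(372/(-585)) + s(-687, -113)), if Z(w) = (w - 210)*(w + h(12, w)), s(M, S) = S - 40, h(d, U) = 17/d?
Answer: 1434131703127/12675 ≈ 1.1315e+8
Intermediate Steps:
s(M, S) = -40 + S
Z(w) = (-210 + w)*(17/12 + w) (Z(w) = (w - 210)*(w + 17/12) = (-210 + w)*(w + 17*(1/12)) = (-210 + w)*(w + 17/12) = (-210 + w)*(17/12 + w))
(114025 - 470439)*(Z(372/(-585)) + s(-687, -113)) = (114025 - 470439)*((-595/2 + (372/(-585))² - 77593/(-585)) + (-40 - 113)) = -356414*((-595/2 + (372*(-1/585))² - 77593*(-1)/585) - 153) = -356414*((-595/2 + (-124/195)² - 2503/12*(-124/195)) - 153) = -356414*((-595/2 + 15376/38025 + 77593/585) - 153) = -356414*(-4169011/25350 - 153) = -356414*(-8047561/25350) = 1434131703127/12675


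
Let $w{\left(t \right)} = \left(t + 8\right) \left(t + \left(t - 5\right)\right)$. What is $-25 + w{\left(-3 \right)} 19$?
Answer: $-1070$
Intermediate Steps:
$w{\left(t \right)} = \left(-5 + 2 t\right) \left(8 + t\right)$ ($w{\left(t \right)} = \left(8 + t\right) \left(t + \left(-5 + t\right)\right) = \left(8 + t\right) \left(-5 + 2 t\right) = \left(-5 + 2 t\right) \left(8 + t\right)$)
$-25 + w{\left(-3 \right)} 19 = -25 + \left(-40 + 2 \left(-3\right)^{2} + 11 \left(-3\right)\right) 19 = -25 + \left(-40 + 2 \cdot 9 - 33\right) 19 = -25 + \left(-40 + 18 - 33\right) 19 = -25 - 1045 = -1070$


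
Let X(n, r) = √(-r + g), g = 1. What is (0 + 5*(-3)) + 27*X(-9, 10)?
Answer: -15 + 81*I ≈ -15.0 + 81.0*I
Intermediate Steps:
X(n, r) = √(1 - r) (X(n, r) = √(-r + 1) = √(1 - r))
(0 + 5*(-3)) + 27*X(-9, 10) = (0 + 5*(-3)) + 27*√(1 - 1*10) = (0 - 15) + 27*√(1 - 10) = -15 + 27*√(-9) = -15 + 27*(3*I) = -15 + 81*I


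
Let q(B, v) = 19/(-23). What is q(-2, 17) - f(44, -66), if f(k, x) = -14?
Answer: 303/23 ≈ 13.174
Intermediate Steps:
q(B, v) = -19/23 (q(B, v) = 19*(-1/23) = -19/23)
q(-2, 17) - f(44, -66) = -19/23 - 1*(-14) = -19/23 + 14 = 303/23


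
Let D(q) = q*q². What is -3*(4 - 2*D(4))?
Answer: 372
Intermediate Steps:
D(q) = q³
-3*(4 - 2*D(4)) = -3*(4 - 2*4³) = -3*(4 - 2*64) = -3*(4 - 128) = -3*(-124) = 372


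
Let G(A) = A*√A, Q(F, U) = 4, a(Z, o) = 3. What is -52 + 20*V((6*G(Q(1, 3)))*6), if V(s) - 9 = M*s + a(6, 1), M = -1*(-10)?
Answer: 57788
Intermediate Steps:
M = 10
G(A) = A^(3/2)
V(s) = 12 + 10*s (V(s) = 9 + (10*s + 3) = 9 + (3 + 10*s) = 12 + 10*s)
-52 + 20*V((6*G(Q(1, 3)))*6) = -52 + 20*(12 + 10*((6*4^(3/2))*6)) = -52 + 20*(12 + 10*((6*8)*6)) = -52 + 20*(12 + 10*(48*6)) = -52 + 20*(12 + 10*288) = -52 + 20*(12 + 2880) = -52 + 20*2892 = -52 + 57840 = 57788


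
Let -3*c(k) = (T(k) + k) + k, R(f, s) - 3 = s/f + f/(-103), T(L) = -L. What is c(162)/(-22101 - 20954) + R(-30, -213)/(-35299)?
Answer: 27318413/28461679970 ≈ 0.00095983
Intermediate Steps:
R(f, s) = 3 - f/103 + s/f (R(f, s) = 3 + (s/f + f/(-103)) = 3 + (s/f + f*(-1/103)) = 3 + (s/f - f/103) = 3 + (-f/103 + s/f) = 3 - f/103 + s/f)
c(k) = -k/3 (c(k) = -((-k + k) + k)/3 = -(0 + k)/3 = -k/3)
c(162)/(-22101 - 20954) + R(-30, -213)/(-35299) = (-1/3*162)/(-22101 - 20954) + (3 - 1/103*(-30) - 213/(-30))/(-35299) = -54/(-43055) + (3 + 30/103 - 213*(-1/30))*(-1/35299) = -54*(-1/43055) + (3 + 30/103 + 71/10)*(-1/35299) = 54/43055 + (10703/1030)*(-1/35299) = 54/43055 - 973/3305270 = 27318413/28461679970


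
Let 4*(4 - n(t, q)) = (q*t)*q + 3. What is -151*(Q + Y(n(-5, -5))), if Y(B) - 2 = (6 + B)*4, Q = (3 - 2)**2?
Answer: -24915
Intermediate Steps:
n(t, q) = 13/4 - t*q**2/4 (n(t, q) = 4 - ((q*t)*q + 3)/4 = 4 - (t*q**2 + 3)/4 = 4 - (3 + t*q**2)/4 = 4 + (-3/4 - t*q**2/4) = 13/4 - t*q**2/4)
Q = 1 (Q = 1**2 = 1)
Y(B) = 26 + 4*B (Y(B) = 2 + (6 + B)*4 = 2 + (24 + 4*B) = 26 + 4*B)
-151*(Q + Y(n(-5, -5))) = -151*(1 + (26 + 4*(13/4 - 1/4*(-5)*(-5)**2))) = -151*(1 + (26 + 4*(13/4 - 1/4*(-5)*25))) = -151*(1 + (26 + 4*(13/4 + 125/4))) = -151*(1 + (26 + 4*(69/2))) = -151*(1 + (26 + 138)) = -151*(1 + 164) = -151*165 = -24915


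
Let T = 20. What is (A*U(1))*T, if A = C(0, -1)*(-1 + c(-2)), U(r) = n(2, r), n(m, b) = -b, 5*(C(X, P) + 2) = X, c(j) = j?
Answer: -120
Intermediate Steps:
C(X, P) = -2 + X/5
U(r) = -r
A = 6 (A = (-2 + (⅕)*0)*(-1 - 2) = (-2 + 0)*(-3) = -2*(-3) = 6)
(A*U(1))*T = (6*(-1*1))*20 = (6*(-1))*20 = -6*20 = -120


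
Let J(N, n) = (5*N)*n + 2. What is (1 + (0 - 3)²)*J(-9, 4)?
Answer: -1780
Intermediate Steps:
J(N, n) = 2 + 5*N*n (J(N, n) = 5*N*n + 2 = 2 + 5*N*n)
(1 + (0 - 3)²)*J(-9, 4) = (1 + (0 - 3)²)*(2 + 5*(-9)*4) = (1 + (-3)²)*(2 - 180) = (1 + 9)*(-178) = 10*(-178) = -1780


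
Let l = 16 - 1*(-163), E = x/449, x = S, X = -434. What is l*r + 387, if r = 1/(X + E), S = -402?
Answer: 75488345/195268 ≈ 386.59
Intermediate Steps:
x = -402
E = -402/449 ≈ -0.89532
r = -449/195268 (r = 1/(-434 - 402/449) = 1/(-195268/449) = -449/195268 ≈ -0.0022994)
l = 179 (l = 16 + 163 = 179)
l*r + 387 = 179*(-449/195268) + 387 = -80371/195268 + 387 = 75488345/195268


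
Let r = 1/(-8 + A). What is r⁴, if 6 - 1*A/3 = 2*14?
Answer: 1/29986576 ≈ 3.3348e-8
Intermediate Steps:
A = -66 (A = 18 - 6*14 = 18 - 3*28 = 18 - 84 = -66)
r = -1/74 (r = 1/(-8 - 66) = 1/(-74) = -1/74 ≈ -0.013514)
r⁴ = (-1/74)⁴ = 1/29986576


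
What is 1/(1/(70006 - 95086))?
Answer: -25080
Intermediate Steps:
1/(1/(70006 - 95086)) = 1/(1/(-25080)) = 1/(-1/25080) = -25080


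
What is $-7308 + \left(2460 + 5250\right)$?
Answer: $402$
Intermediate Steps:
$-7308 + \left(2460 + 5250\right) = -7308 + 7710 = 402$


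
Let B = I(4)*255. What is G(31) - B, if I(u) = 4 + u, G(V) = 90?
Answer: -1950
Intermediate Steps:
B = 2040 (B = (4 + 4)*255 = 8*255 = 2040)
G(31) - B = 90 - 1*2040 = 90 - 2040 = -1950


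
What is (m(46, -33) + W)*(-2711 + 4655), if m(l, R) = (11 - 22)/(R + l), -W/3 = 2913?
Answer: -220873392/13 ≈ -1.6990e+7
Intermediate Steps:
W = -8739 (W = -3*2913 = -8739)
m(l, R) = -11/(R + l)
(m(46, -33) + W)*(-2711 + 4655) = (-11/(-33 + 46) - 8739)*(-2711 + 4655) = (-11/13 - 8739)*1944 = -113618/13*1944 = -220873392/13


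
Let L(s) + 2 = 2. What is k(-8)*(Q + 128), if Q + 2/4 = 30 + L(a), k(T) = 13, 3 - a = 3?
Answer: 4095/2 ≈ 2047.5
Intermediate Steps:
a = 0 (a = 3 - 1*3 = 3 - 3 = 0)
L(s) = 0 (L(s) = -2 + 2 = 0)
Q = 59/2 (Q = -1/2 + (30 + 0) = -1/2 + 30 = 59/2 ≈ 29.500)
k(-8)*(Q + 128) = 13*(59/2 + 128) = 13*(315/2) = 4095/2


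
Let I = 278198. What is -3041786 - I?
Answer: -3319984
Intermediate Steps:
-3041786 - I = -3041786 - 1*278198 = -3041786 - 278198 = -3319984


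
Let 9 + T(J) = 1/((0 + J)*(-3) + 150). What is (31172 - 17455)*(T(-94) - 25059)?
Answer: -148546536875/432 ≈ -3.4386e+8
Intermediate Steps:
T(J) = -9 + 1/(150 - 3*J) (T(J) = -9 + 1/((0 + J)*(-3) + 150) = -9 + 1/(J*(-3) + 150) = -9 + 1/(-3*J + 150) = -9 + 1/(150 - 3*J))
(31172 - 17455)*(T(-94) - 25059) = (31172 - 17455)*((1349 - 27*(-94))/(3*(-50 - 94)) - 25059) = 13717*((⅓)*(1349 + 2538)/(-144) - 25059) = 13717*((⅓)*(-1/144)*3887 - 25059) = 13717*(-3887/432 - 25059) = 13717*(-10829375/432) = -148546536875/432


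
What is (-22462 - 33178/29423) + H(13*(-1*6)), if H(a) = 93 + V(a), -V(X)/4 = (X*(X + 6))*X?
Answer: 50896548951/29423 ≈ 1.7298e+6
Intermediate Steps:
V(X) = -4*X²*(6 + X) (V(X) = -4*X*(X + 6)*X = -4*X*(6 + X)*X = -4*X²*(6 + X))
H(a) = 93 + 4*a²*(-6 - a)
(-22462 - 33178/29423) + H(13*(-1*6)) = (-22462 - 33178/29423) + (93 - 4*(13*(-1*6))²*(6 + 13*(-1*6))) = (-22462 - 33178*1/29423) + (93 - 4*(13*(-6))²*(6 + 13*(-6))) = (-22462 - 33178/29423) + (93 - 4*(-78)²*(6 - 78)) = -660932604/29423 + (93 - 4*6084*(-72)) = -660932604/29423 + (93 + 1752192) = -660932604/29423 + 1752285 = 50896548951/29423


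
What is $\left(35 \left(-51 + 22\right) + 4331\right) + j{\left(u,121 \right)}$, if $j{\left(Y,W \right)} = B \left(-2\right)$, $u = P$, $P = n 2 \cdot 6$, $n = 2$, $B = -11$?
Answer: $3338$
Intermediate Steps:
$P = 24$ ($P = 2 \cdot 2 \cdot 6 = 4 \cdot 6 = 24$)
$u = 24$
$j{\left(Y,W \right)} = 22$ ($j{\left(Y,W \right)} = \left(-11\right) \left(-2\right) = 22$)
$\left(35 \left(-51 + 22\right) + 4331\right) + j{\left(u,121 \right)} = \left(35 \left(-51 + 22\right) + 4331\right) + 22 = \left(35 \left(-29\right) + 4331\right) + 22 = \left(-1015 + 4331\right) + 22 = 3316 + 22 = 3338$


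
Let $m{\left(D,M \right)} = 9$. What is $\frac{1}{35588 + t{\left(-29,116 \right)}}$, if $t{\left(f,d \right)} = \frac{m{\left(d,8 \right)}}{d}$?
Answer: $\frac{116}{4128217} \approx 2.8099 \cdot 10^{-5}$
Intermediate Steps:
$t{\left(f,d \right)} = \frac{9}{d}$
$\frac{1}{35588 + t{\left(-29,116 \right)}} = \frac{1}{35588 + \frac{9}{116}} = \frac{1}{\frac{4128217}{116}} = \frac{116}{4128217}$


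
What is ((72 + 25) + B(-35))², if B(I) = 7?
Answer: 10816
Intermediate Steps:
((72 + 25) + B(-35))² = ((72 + 25) + 7)² = (97 + 7)² = 104² = 10816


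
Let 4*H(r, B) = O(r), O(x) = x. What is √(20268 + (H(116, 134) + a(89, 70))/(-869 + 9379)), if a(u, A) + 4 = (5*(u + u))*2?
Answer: √58713037894/1702 ≈ 142.37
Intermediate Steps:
H(r, B) = r/4
a(u, A) = -4 + 20*u (a(u, A) = -4 + (5*(u + u))*2 = -4 + (5*(2*u))*2 = -4 + (10*u)*2 = -4 + 20*u)
√(20268 + (H(116, 134) + a(89, 70))/(-869 + 9379)) = √(20268 + ((¼)*116 + (-4 + 20*89))/(-869 + 9379)) = √(20268 + (29 + (-4 + 1780))/8510) = √(20268 + (29 + 1776)*(1/8510)) = √(20268 + 1805*(1/8510)) = √(20268 + 361/1702) = √(34496497/1702) = √58713037894/1702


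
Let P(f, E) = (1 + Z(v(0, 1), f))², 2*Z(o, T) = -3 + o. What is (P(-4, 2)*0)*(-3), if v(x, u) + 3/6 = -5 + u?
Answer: 0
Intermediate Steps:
v(x, u) = -11/2 + u (v(x, u) = -½ + (-5 + u) = -11/2 + u)
Z(o, T) = -3/2 + o/2 (Z(o, T) = (-3 + o)/2 = -3/2 + o/2)
P(f, E) = 121/16 (P(f, E) = (1 + (-3/2 + (-11/2 + 1)/2))² = (1 + (-3/2 + (½)*(-9/2)))² = (1 + (-3/2 - 9/4))² = (1 - 15/4)² = (-11/4)² = 121/16)
(P(-4, 2)*0)*(-3) = ((121/16)*0)*(-3) = 0*(-3) = 0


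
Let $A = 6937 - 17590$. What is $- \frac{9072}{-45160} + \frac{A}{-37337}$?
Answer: $\frac{102476343}{210767365} \approx 0.48621$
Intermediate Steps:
$A = -10653$
$- \frac{9072}{-45160} + \frac{A}{-37337} = - \frac{9072}{-45160} - \frac{10653}{-37337} = \left(-9072\right) \left(- \frac{1}{45160}\right) - - \frac{10653}{37337} = \frac{1134}{5645} + \frac{10653}{37337} = \frac{102476343}{210767365}$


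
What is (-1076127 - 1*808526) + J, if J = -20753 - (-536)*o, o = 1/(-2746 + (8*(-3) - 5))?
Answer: -5287502186/2775 ≈ -1.9054e+6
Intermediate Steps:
o = -1/2775 (o = 1/(-2746 + (-24 - 5)) = 1/(-2746 - 29) = 1/(-2775) = -1/2775 ≈ -0.00036036)
J = -57590111/2775 (J = -20753 - (-536)*(-1)/2775 = -20753 - 1*536/2775 = -20753 - 536/2775 = -57590111/2775 ≈ -20753.)
(-1076127 - 1*808526) + J = (-1076127 - 1*808526) - 57590111/2775 = (-1076127 - 808526) - 57590111/2775 = -1884653 - 57590111/2775 = -5287502186/2775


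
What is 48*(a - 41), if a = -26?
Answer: -3216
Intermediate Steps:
48*(a - 41) = 48*(-26 - 41) = 48*(-67) = -3216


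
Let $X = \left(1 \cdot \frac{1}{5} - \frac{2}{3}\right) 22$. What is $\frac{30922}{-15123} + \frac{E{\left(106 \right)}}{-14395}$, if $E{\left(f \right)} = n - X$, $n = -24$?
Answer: $- \frac{741524168}{362825975} \approx -2.0437$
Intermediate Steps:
$X = - \frac{154}{15}$ ($X = \left(1 \cdot \frac{1}{5} - \frac{2}{3}\right) 22 = \left(\frac{1}{5} - \frac{2}{3}\right) 22 = \left(- \frac{7}{15}\right) 22 = - \frac{154}{15} \approx -10.267$)
$E{\left(f \right)} = - \frac{206}{15}$ ($E{\left(f \right)} = -24 - - \frac{154}{15} = -24 + \frac{154}{15} = - \frac{206}{15}$)
$\frac{30922}{-15123} + \frac{E{\left(106 \right)}}{-14395} = \frac{30922}{-15123} - \frac{206}{15 \left(-14395\right)} = 30922 \left(- \frac{1}{15123}\right) - - \frac{206}{215925} = - \frac{30922}{15123} + \frac{206}{215925} = - \frac{741524168}{362825975}$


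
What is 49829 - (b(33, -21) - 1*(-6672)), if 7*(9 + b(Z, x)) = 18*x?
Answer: 43220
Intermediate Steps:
b(Z, x) = -9 + 18*x/7 (b(Z, x) = -9 + (18*x)/7 = -9 + 18*x/7)
49829 - (b(33, -21) - 1*(-6672)) = 49829 - ((-9 + (18/7)*(-21)) - 1*(-6672)) = 49829 - ((-9 - 54) + 6672) = 49829 - (-63 + 6672) = 49829 - 1*6609 = 49829 - 6609 = 43220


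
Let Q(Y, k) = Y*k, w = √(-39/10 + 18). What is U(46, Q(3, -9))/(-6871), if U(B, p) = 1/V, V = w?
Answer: -√1410/968811 ≈ -3.8759e-5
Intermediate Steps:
w = √1410/10 (w = √(-39*⅒ + 18) = √(-39/10 + 18) = √(141/10) = √1410/10 ≈ 3.7550)
V = √1410/10 ≈ 3.7550
U(B, p) = √1410/141 (U(B, p) = 1/(√1410/10) = √1410/141)
U(46, Q(3, -9))/(-6871) = (√1410/141)/(-6871) = (√1410/141)*(-1/6871) = -√1410/968811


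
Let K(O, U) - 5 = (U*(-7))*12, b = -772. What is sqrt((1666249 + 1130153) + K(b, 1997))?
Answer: sqrt(2628659) ≈ 1621.3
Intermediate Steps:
K(O, U) = 5 - 84*U (K(O, U) = 5 + (U*(-7))*12 = 5 - 7*U*12 = 5 - 84*U)
sqrt((1666249 + 1130153) + K(b, 1997)) = sqrt((1666249 + 1130153) + (5 - 84*1997)) = sqrt(2796402 + (5 - 167748)) = sqrt(2796402 - 167743) = sqrt(2628659)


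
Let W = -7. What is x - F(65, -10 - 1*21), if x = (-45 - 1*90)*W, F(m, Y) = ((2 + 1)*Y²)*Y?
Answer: 90318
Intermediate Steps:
F(m, Y) = 3*Y³ (F(m, Y) = (3*Y²)*Y = 3*Y³)
x = 945 (x = (-45 - 1*90)*(-7) = (-45 - 90)*(-7) = -135*(-7) = 945)
x - F(65, -10 - 1*21) = 945 - 3*(-10 - 1*21)³ = 945 - 3*(-10 - 21)³ = 945 - 3*(-31)³ = 945 - 3*(-29791) = 945 - 1*(-89373) = 945 + 89373 = 90318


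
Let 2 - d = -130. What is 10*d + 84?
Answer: 1404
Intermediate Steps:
d = 132 (d = 2 - 1*(-130) = 2 + 130 = 132)
10*d + 84 = 10*132 + 84 = 1320 + 84 = 1404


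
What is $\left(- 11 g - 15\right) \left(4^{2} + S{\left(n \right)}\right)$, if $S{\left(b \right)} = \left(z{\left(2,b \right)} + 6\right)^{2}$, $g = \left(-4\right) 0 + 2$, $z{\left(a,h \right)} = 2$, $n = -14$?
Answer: $-2960$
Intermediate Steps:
$g = 2$ ($g = 0 + 2 = 2$)
$S{\left(b \right)} = 64$ ($S{\left(b \right)} = \left(2 + 6\right)^{2} = 8^{2} = 64$)
$\left(- 11 g - 15\right) \left(4^{2} + S{\left(n \right)}\right) = \left(\left(-11\right) 2 - 15\right) \left(4^{2} + 64\right) = \left(-22 - 15\right) \left(16 + 64\right) = \left(-37\right) 80 = -2960$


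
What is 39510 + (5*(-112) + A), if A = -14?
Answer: 38936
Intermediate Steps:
39510 + (5*(-112) + A) = 39510 + (5*(-112) - 14) = 39510 + (-560 - 14) = 39510 - 574 = 38936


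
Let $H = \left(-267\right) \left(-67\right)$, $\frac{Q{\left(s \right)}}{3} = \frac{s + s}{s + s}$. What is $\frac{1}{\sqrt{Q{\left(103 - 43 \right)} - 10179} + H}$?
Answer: $\frac{5963}{106675499} - \frac{8 i \sqrt{159}}{320026497} \approx 5.5899 \cdot 10^{-5} - 3.1521 \cdot 10^{-7} i$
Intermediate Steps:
$Q{\left(s \right)} = 3$ ($Q{\left(s \right)} = 3 \frac{s + s}{s + s} = 3 \frac{2 s}{2 s} = 3 \cdot 2 s \frac{1}{2 s} = 3 \cdot 1 = 3$)
$H = 17889$
$\frac{1}{\sqrt{Q{\left(103 - 43 \right)} - 10179} + H} = \frac{1}{\sqrt{3 - 10179} + 17889} = \frac{1}{\sqrt{-10176} + 17889} = \frac{1}{8 i \sqrt{159} + 17889} = \frac{1}{17889 + 8 i \sqrt{159}}$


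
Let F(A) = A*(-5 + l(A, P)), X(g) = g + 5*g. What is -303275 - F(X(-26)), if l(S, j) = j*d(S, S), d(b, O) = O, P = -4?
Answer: -206711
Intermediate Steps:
l(S, j) = S*j (l(S, j) = j*S = S*j)
X(g) = 6*g
F(A) = A*(-5 - 4*A) (F(A) = A*(-5 + A*(-4)) = A*(-5 - 4*A))
-303275 - F(X(-26)) = -303275 - (-1)*6*(-26)*(5 + 4*(6*(-26))) = -303275 - (-1)*(-156)*(5 + 4*(-156)) = -303275 - (-1)*(-156)*(5 - 624) = -303275 - (-1)*(-156)*(-619) = -303275 - 1*(-96564) = -303275 + 96564 = -206711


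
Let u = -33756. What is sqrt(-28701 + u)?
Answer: I*sqrt(62457) ≈ 249.91*I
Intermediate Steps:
sqrt(-28701 + u) = sqrt(-28701 - 33756) = sqrt(-62457) = I*sqrt(62457)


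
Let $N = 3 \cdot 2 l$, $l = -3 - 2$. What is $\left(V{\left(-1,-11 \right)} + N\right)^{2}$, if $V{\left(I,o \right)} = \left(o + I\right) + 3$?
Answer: $1521$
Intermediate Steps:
$l = -5$
$V{\left(I,o \right)} = 3 + I + o$ ($V{\left(I,o \right)} = \left(I + o\right) + 3 = 3 + I + o$)
$N = -30$ ($N = 3 \cdot 2 \left(-5\right) = 6 \left(-5\right) = -30$)
$\left(V{\left(-1,-11 \right)} + N\right)^{2} = \left(\left(3 - 1 - 11\right) - 30\right)^{2} = \left(-9 - 30\right)^{2} = \left(-39\right)^{2} = 1521$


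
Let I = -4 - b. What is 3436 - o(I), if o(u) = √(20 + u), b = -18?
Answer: 3436 - √34 ≈ 3430.2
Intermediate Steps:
I = 14 (I = -4 - 1*(-18) = -4 + 18 = 14)
3436 - o(I) = 3436 - √(20 + 14) = 3436 - √34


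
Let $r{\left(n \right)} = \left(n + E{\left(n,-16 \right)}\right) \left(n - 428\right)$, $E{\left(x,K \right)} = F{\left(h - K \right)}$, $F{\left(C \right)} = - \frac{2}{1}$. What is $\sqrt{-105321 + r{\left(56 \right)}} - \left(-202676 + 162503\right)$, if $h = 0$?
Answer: $40173 + i \sqrt{125409} \approx 40173.0 + 354.13 i$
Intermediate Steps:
$F{\left(C \right)} = -2$ ($F{\left(C \right)} = \left(-2\right) 1 = -2$)
$E{\left(x,K \right)} = -2$
$r{\left(n \right)} = \left(-428 + n\right) \left(-2 + n\right)$ ($r{\left(n \right)} = \left(n - 2\right) \left(n - 428\right) = \left(-2 + n\right) \left(-428 + n\right) = \left(-428 + n\right) \left(-2 + n\right)$)
$\sqrt{-105321 + r{\left(56 \right)}} - \left(-202676 + 162503\right) = \sqrt{-105321 + \left(856 + 56^{2} - 24080\right)} - \left(-202676 + 162503\right) = \sqrt{-105321 + \left(856 + 3136 - 24080\right)} - -40173 = \sqrt{-105321 - 20088} + 40173 = \sqrt{-125409} + 40173 = i \sqrt{125409} + 40173 = 40173 + i \sqrt{125409}$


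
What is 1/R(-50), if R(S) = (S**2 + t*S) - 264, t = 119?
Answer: -1/3714 ≈ -0.00026925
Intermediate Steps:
R(S) = -264 + S**2 + 119*S (R(S) = (S**2 + 119*S) - 264 = -264 + S**2 + 119*S)
1/R(-50) = 1/(-264 + (-50)**2 + 119*(-50)) = 1/(-264 + 2500 - 5950) = 1/(-3714) = -1/3714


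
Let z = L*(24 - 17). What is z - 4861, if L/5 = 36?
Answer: -3601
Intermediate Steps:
L = 180 (L = 5*36 = 180)
z = 1260 (z = 180*(24 - 17) = 180*7 = 1260)
z - 4861 = 1260 - 4861 = -3601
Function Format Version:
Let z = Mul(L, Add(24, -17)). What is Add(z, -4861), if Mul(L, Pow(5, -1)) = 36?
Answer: -3601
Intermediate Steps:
L = 180 (L = Mul(5, 36) = 180)
z = 1260 (z = Mul(180, Add(24, -17)) = Mul(180, 7) = 1260)
Add(z, -4861) = Add(1260, -4861) = -3601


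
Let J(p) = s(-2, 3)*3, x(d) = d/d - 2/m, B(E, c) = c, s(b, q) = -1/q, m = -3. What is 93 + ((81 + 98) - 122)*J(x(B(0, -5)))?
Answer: 36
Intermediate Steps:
x(d) = 5/3 (x(d) = d/d - 2/(-3) = 1 - 2*(-1/3) = 1 + 2/3 = 5/3)
J(p) = -1 (J(p) = -1/3*3 = -1)
93 + ((81 + 98) - 122)*J(x(B(0, -5))) = 93 + ((81 + 98) - 122)*(-1) = 93 + (179 - 122)*(-1) = 93 + 57*(-1) = 93 - 57 = 36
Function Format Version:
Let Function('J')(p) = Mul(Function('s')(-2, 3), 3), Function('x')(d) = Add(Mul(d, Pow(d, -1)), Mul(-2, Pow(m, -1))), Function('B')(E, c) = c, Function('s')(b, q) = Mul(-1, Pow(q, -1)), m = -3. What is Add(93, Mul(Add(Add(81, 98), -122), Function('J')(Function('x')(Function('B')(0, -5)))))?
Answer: 36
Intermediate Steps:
Function('x')(d) = Rational(5, 3) (Function('x')(d) = Add(Mul(d, Pow(d, -1)), Mul(-2, Pow(-3, -1))) = Add(1, Mul(-2, Rational(-1, 3))) = Add(1, Rational(2, 3)) = Rational(5, 3))
Function('J')(p) = -1 (Function('J')(p) = Mul(Mul(-1, Pow(3, -1)), 3) = Mul(Mul(-1, Rational(1, 3)), 3) = Mul(Rational(-1, 3), 3) = -1)
Add(93, Mul(Add(Add(81, 98), -122), Function('J')(Function('x')(Function('B')(0, -5))))) = Add(93, Mul(Add(Add(81, 98), -122), -1)) = Add(93, Mul(Add(179, -122), -1)) = Add(93, Mul(57, -1)) = Add(93, -57) = 36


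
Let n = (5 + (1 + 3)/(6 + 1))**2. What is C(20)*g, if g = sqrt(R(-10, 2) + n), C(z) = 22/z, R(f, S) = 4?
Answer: 11*sqrt(1717)/70 ≈ 6.5115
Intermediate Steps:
n = 1521/49 (n = (5 + 4/7)**2 = (39/7)**2 = 1521/49 ≈ 31.041)
g = sqrt(1717)/7 (g = sqrt(4 + 1521/49) = sqrt(1717/49) = sqrt(1717)/7 ≈ 5.9195)
C(20)*g = (22/20)*(sqrt(1717)/7) = (22*(1/20))*(sqrt(1717)/7) = 11*(sqrt(1717)/7)/10 = 11*sqrt(1717)/70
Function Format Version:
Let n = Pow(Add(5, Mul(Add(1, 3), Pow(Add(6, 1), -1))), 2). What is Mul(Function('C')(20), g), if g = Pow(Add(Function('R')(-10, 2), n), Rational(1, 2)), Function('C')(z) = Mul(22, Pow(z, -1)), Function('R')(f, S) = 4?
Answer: Mul(Rational(11, 70), Pow(1717, Rational(1, 2))) ≈ 6.5115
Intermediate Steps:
n = Rational(1521, 49) (n = Pow(Add(5, Mul(4, Pow(7, -1))), 2) = Pow(Add(5, Mul(4, Rational(1, 7))), 2) = Pow(Add(5, Rational(4, 7)), 2) = Pow(Rational(39, 7), 2) = Rational(1521, 49) ≈ 31.041)
g = Mul(Rational(1, 7), Pow(1717, Rational(1, 2))) (g = Pow(Add(4, Rational(1521, 49)), Rational(1, 2)) = Pow(Rational(1717, 49), Rational(1, 2)) = Mul(Rational(1, 7), Pow(1717, Rational(1, 2))) ≈ 5.9195)
Mul(Function('C')(20), g) = Mul(Mul(22, Pow(20, -1)), Mul(Rational(1, 7), Pow(1717, Rational(1, 2)))) = Mul(Mul(22, Rational(1, 20)), Mul(Rational(1, 7), Pow(1717, Rational(1, 2)))) = Mul(Rational(11, 10), Mul(Rational(1, 7), Pow(1717, Rational(1, 2)))) = Mul(Rational(11, 70), Pow(1717, Rational(1, 2)))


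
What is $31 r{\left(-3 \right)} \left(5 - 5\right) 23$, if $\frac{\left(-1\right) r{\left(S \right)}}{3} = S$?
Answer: $0$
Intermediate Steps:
$r{\left(S \right)} = - 3 S$
$31 r{\left(-3 \right)} \left(5 - 5\right) 23 = 31 \left(-3\right) \left(-3\right) \left(5 - 5\right) 23 = 31 \cdot 9 \left(5 - 5\right) 23 = 31 \cdot 9 \cdot 0 \cdot 23 = 31 \cdot 0 \cdot 23 = 0 \cdot 23 = 0$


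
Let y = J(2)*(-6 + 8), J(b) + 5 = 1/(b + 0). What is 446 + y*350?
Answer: -2704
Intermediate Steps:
J(b) = -5 + 1/b (J(b) = -5 + 1/(b + 0) = -5 + 1/b)
y = -9 (y = (-5 + 1/2)*(-6 + 8) = (-5 + ½)*2 = -9/2*2 = -9)
446 + y*350 = 446 - 9*350 = 446 - 3150 = -2704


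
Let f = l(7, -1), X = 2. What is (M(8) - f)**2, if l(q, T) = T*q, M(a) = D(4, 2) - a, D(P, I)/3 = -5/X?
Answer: 289/4 ≈ 72.250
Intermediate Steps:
D(P, I) = -15/2 (D(P, I) = 3*(-5/2) = -15/2)
M(a) = -15/2 - a
f = -7 (f = -1*7 = -7)
(M(8) - f)**2 = ((-15/2 - 1*8) - 1*(-7))**2 = ((-15/2 - 8) + 7)**2 = (-31/2 + 7)**2 = (-17/2)**2 = 289/4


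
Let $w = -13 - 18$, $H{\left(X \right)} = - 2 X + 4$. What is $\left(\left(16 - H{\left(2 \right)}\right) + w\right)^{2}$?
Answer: $225$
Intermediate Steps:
$H{\left(X \right)} = 4 - 2 X$
$w = -31$
$\left(\left(16 - H{\left(2 \right)}\right) + w\right)^{2} = \left(\left(16 - \left(4 - 4\right)\right) - 31\right)^{2} = \left(\left(16 - 0\right) - 31\right)^{2} = \left(\left(16 + 0\right) - 31\right)^{2} = \left(16 - 31\right)^{2} = \left(-15\right)^{2} = 225$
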